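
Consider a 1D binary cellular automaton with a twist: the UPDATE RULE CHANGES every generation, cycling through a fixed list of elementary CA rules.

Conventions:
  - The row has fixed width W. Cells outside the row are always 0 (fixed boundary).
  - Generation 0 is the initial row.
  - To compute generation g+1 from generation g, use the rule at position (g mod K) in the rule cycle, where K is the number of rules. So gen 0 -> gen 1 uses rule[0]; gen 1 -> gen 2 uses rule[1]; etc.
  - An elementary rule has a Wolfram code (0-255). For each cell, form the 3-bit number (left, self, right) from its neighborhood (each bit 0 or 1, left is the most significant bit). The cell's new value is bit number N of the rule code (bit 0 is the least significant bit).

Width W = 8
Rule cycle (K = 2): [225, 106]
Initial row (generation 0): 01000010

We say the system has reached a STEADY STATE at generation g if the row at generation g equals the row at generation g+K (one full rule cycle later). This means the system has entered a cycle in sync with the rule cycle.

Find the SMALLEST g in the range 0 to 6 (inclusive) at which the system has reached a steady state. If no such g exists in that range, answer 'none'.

Gen 0: 01000010
Gen 1 (rule 225): 00011000
Gen 2 (rule 106): 00111000
Gen 3 (rule 225): 10011011
Gen 4 (rule 106): 00111111
Gen 5 (rule 225): 10011111
Gen 6 (rule 106): 00110001
Gen 7 (rule 225): 10010100
Gen 8 (rule 106): 00101000

Answer: none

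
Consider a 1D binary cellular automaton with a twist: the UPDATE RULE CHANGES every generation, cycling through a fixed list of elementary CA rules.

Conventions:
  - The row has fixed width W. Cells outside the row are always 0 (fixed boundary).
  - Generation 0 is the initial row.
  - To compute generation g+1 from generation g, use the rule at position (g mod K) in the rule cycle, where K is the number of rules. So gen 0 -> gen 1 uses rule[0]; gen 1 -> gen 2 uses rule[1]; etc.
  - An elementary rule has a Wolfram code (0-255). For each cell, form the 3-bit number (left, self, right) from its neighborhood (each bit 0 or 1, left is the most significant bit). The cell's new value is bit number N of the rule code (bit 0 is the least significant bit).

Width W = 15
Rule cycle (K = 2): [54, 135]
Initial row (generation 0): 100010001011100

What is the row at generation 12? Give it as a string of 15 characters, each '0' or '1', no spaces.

Answer: 111110111110111

Derivation:
Gen 0: 100010001011100
Gen 1 (rule 54): 110111011100010
Gen 2 (rule 135): 000010001001110
Gen 3 (rule 54): 000111011110001
Gen 4 (rule 135): 111010001100111
Gen 5 (rule 54): 000111010011000
Gen 6 (rule 135): 111010010100011
Gen 7 (rule 54): 000111111110100
Gen 8 (rule 135): 111011111100101
Gen 9 (rule 54): 000100000011111
Gen 10 (rule 135): 111101111101110
Gen 11 (rule 54): 000010000010001
Gen 12 (rule 135): 111110111110111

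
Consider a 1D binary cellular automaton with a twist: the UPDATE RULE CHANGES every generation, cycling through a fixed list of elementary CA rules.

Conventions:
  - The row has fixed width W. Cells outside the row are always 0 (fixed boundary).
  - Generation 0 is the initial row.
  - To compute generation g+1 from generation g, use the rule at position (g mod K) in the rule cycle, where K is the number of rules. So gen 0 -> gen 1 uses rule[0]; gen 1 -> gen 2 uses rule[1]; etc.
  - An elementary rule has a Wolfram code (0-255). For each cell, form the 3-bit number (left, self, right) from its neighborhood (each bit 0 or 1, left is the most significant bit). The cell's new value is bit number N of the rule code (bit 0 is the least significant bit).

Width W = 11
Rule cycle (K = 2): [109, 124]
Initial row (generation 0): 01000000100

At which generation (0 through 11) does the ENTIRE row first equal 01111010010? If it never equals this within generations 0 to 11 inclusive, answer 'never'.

Answer: never

Derivation:
Gen 0: 01000000100
Gen 1 (rule 109): 01011110101
Gen 2 (rule 124): 01110011111
Gen 3 (rule 109): 01010010001
Gen 4 (rule 124): 01111011001
Gen 5 (rule 109): 01001111001
Gen 6 (rule 124): 01101001101
Gen 7 (rule 109): 01111001111
Gen 8 (rule 124): 01001101001
Gen 9 (rule 109): 01001111001
Gen 10 (rule 124): 01101001101
Gen 11 (rule 109): 01111001111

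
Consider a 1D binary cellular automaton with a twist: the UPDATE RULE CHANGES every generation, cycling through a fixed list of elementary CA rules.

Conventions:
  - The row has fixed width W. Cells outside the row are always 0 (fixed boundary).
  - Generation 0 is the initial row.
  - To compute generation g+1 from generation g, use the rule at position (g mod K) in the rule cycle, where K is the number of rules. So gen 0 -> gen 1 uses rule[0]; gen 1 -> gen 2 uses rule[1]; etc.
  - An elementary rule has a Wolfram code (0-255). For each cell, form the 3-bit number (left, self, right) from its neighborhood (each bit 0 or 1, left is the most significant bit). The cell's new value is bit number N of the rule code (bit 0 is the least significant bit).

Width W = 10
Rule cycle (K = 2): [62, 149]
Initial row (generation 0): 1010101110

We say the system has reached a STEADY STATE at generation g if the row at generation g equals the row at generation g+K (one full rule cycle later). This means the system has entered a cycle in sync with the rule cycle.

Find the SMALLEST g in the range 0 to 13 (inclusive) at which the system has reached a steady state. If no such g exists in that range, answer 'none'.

Answer: none

Derivation:
Gen 0: 1010101110
Gen 1 (rule 62): 1111111001
Gen 2 (rule 149): 0111110101
Gen 3 (rule 62): 1100001111
Gen 4 (rule 149): 0011100110
Gen 5 (rule 62): 0110011101
Gen 6 (rule 149): 0001001001
Gen 7 (rule 62): 0011111111
Gen 8 (rule 149): 1001111110
Gen 9 (rule 62): 1111000001
Gen 10 (rule 149): 0110111101
Gen 11 (rule 62): 1101100011
Gen 12 (rule 149): 0000011000
Gen 13 (rule 62): 0000110100
Gen 14 (rule 149): 1110000111
Gen 15 (rule 62): 1001001100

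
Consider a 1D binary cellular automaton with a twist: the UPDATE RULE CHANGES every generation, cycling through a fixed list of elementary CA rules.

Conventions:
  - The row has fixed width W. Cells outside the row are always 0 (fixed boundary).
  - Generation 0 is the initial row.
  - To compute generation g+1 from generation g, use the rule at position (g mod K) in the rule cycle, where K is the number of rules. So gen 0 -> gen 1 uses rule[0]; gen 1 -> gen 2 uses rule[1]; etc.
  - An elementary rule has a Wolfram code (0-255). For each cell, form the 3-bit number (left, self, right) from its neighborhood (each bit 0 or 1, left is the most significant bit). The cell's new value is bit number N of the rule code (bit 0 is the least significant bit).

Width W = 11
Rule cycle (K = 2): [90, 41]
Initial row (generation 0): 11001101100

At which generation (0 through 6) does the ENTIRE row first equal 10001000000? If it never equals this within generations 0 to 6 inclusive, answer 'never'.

Answer: 6

Derivation:
Gen 0: 11001101100
Gen 1 (rule 90): 11111101110
Gen 2 (rule 41): 10000011000
Gen 3 (rule 90): 01000111100
Gen 4 (rule 41): 00010100001
Gen 5 (rule 90): 00100010010
Gen 6 (rule 41): 10001000000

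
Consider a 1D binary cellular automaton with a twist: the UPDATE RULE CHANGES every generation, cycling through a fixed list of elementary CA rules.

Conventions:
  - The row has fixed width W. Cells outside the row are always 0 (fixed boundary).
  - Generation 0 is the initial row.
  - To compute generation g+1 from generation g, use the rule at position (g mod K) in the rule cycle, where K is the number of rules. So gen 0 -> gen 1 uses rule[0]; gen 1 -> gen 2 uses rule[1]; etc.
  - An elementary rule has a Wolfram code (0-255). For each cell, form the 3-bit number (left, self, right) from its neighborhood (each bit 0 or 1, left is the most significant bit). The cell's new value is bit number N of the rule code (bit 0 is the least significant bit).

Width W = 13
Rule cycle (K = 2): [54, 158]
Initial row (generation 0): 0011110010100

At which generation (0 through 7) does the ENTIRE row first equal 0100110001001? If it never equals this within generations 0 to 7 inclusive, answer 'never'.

Gen 0: 0011110010100
Gen 1 (rule 54): 0100001111110
Gen 2 (rule 158): 1110011111101
Gen 3 (rule 54): 0001100000011
Gen 4 (rule 158): 0011010000110
Gen 5 (rule 54): 0100111001001
Gen 6 (rule 158): 1111110111111
Gen 7 (rule 54): 0000001000000

Answer: never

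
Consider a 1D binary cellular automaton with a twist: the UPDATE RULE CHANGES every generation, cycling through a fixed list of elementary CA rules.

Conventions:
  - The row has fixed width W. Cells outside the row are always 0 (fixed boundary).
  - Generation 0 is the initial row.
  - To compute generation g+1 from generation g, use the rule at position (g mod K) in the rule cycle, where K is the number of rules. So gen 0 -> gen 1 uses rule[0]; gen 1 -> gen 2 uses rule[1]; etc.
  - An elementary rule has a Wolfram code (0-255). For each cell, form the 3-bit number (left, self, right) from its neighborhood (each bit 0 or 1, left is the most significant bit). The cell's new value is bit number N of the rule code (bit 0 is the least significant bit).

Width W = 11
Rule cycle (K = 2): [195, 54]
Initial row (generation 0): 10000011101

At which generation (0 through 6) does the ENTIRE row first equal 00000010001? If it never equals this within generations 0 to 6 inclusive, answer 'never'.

Gen 0: 10000011101
Gen 1 (rule 195): 00111101100
Gen 2 (rule 54): 01000010010
Gen 3 (rule 195): 10011100100
Gen 4 (rule 54): 11100011110
Gen 5 (rule 195): 01101101110
Gen 6 (rule 54): 10010010001

Answer: never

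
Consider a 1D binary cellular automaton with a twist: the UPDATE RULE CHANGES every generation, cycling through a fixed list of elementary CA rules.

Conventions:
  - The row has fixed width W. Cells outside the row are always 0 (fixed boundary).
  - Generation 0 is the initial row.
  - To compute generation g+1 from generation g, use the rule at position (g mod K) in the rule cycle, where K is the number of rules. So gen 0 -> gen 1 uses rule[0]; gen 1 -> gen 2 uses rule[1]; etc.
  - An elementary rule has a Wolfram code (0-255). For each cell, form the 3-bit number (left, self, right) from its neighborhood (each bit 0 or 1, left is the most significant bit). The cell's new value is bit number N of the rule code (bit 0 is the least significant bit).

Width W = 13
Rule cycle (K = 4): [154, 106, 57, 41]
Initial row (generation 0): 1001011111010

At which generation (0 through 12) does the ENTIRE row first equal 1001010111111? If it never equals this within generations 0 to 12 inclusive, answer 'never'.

Answer: 11

Derivation:
Gen 0: 1001011111010
Gen 1 (rule 154): 0110011110001
Gen 2 (rule 106): 1110110010010
Gen 3 (rule 57): 1001101001001
Gen 4 (rule 41): 0001010000000
Gen 5 (rule 154): 0010001000000
Gen 6 (rule 106): 0100010000000
Gen 7 (rule 57): 0011001111111
Gen 8 (rule 41): 1010001000000
Gen 9 (rule 154): 0001010100000
Gen 10 (rule 106): 0010101000000
Gen 11 (rule 57): 1001010111111
Gen 12 (rule 41): 0000101100000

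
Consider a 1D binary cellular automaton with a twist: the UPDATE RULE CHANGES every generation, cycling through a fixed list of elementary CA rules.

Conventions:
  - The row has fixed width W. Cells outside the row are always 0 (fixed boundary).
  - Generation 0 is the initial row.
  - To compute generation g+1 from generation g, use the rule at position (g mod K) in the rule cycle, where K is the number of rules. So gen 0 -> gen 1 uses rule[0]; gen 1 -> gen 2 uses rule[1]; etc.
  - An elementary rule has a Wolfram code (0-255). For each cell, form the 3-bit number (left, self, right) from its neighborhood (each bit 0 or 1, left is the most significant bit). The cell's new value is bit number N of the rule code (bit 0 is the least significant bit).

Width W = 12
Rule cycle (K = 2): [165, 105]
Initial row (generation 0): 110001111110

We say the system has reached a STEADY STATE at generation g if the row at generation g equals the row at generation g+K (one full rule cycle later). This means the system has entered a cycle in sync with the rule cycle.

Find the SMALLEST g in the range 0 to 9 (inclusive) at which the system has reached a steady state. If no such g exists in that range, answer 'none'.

Gen 0: 110001111110
Gen 1 (rule 165): 000100111100
Gen 2 (rule 105): 110000100101
Gen 3 (rule 165): 000110100111
Gen 4 (rule 105): 110111000101
Gen 5 (rule 165): 001010010111
Gen 6 (rule 105): 100100001101
Gen 7 (rule 165): 100101100011
Gen 8 (rule 105): 000011101011
Gen 9 (rule 165): 111001011100
Gen 10 (rule 105): 101000110101
Gen 11 (rule 165): 111010001111

Answer: none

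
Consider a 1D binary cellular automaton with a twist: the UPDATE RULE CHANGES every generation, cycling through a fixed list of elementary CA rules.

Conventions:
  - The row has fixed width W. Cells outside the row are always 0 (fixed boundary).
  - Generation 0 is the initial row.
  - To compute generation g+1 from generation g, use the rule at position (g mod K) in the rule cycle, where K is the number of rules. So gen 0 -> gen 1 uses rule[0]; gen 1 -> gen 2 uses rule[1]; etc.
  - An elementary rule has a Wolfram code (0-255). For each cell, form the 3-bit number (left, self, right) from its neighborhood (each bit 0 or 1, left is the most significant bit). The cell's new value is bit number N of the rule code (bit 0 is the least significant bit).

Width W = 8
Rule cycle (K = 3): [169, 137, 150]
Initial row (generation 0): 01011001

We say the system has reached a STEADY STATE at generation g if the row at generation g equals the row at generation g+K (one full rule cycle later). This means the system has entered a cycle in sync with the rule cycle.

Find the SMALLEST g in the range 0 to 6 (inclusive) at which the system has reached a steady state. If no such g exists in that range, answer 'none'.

Answer: none

Derivation:
Gen 0: 01011001
Gen 1 (rule 169): 00110000
Gen 2 (rule 137): 10100111
Gen 3 (rule 150): 10111010
Gen 4 (rule 169): 01110100
Gen 5 (rule 137): 01100001
Gen 6 (rule 150): 10010011
Gen 7 (rule 169): 00000010
Gen 8 (rule 137): 11111000
Gen 9 (rule 150): 01110100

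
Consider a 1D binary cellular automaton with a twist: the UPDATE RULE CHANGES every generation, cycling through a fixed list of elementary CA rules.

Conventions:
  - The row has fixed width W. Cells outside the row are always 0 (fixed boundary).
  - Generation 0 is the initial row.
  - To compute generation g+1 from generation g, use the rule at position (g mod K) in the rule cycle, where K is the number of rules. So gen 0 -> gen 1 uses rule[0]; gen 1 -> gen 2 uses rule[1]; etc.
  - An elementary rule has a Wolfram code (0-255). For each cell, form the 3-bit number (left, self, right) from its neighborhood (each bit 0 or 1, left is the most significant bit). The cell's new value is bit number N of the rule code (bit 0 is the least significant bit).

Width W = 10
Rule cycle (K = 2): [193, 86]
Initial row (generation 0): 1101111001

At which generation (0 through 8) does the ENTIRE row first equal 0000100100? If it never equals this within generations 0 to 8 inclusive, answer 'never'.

Answer: 5

Derivation:
Gen 0: 1101111001
Gen 1 (rule 193): 0100111000
Gen 2 (rule 86): 1111001100
Gen 3 (rule 193): 0111000101
Gen 4 (rule 86): 1001101101
Gen 5 (rule 193): 0000100100
Gen 6 (rule 86): 0001111110
Gen 7 (rule 193): 1100111110
Gen 8 (rule 86): 0111000011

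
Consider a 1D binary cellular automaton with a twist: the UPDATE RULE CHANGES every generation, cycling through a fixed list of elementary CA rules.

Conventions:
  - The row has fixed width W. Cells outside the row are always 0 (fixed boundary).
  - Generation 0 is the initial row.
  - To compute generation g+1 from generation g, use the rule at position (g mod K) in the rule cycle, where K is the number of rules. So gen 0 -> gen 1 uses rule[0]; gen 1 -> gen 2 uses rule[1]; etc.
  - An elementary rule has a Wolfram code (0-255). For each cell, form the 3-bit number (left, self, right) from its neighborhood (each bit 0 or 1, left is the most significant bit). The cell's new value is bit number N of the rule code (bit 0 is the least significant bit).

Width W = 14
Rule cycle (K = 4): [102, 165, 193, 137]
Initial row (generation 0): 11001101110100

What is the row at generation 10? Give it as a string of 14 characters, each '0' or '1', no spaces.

Gen 0: 11001101110100
Gen 1 (rule 102): 01010110011100
Gen 2 (rule 165): 01111000001001
Gen 3 (rule 193): 00111011100000
Gen 4 (rule 137): 10110011001111
Gen 5 (rule 102): 11010101010001
Gen 6 (rule 165): 00111111110101
Gen 7 (rule 193): 10011111110000
Gen 8 (rule 137): 00011111100111
Gen 9 (rule 102): 00100000101001
Gen 10 (rule 165): 10101110111001

Answer: 10101110111001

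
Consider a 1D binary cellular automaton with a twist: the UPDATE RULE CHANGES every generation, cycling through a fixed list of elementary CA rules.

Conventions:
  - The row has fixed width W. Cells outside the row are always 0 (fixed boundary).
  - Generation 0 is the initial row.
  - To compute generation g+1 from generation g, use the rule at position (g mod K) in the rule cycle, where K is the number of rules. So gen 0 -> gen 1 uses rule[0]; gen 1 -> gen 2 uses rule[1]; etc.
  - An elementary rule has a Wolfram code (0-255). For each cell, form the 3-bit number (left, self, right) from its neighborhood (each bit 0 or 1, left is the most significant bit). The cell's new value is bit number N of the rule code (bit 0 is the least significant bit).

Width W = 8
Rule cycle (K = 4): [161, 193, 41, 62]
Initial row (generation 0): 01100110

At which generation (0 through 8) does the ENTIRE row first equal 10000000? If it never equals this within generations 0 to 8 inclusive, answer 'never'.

Answer: 3

Derivation:
Gen 0: 01100110
Gen 1 (rule 161): 00000000
Gen 2 (rule 193): 11111111
Gen 3 (rule 41): 10000000
Gen 4 (rule 62): 11000000
Gen 5 (rule 161): 00011111
Gen 6 (rule 193): 11001111
Gen 7 (rule 41): 10001000
Gen 8 (rule 62): 11011100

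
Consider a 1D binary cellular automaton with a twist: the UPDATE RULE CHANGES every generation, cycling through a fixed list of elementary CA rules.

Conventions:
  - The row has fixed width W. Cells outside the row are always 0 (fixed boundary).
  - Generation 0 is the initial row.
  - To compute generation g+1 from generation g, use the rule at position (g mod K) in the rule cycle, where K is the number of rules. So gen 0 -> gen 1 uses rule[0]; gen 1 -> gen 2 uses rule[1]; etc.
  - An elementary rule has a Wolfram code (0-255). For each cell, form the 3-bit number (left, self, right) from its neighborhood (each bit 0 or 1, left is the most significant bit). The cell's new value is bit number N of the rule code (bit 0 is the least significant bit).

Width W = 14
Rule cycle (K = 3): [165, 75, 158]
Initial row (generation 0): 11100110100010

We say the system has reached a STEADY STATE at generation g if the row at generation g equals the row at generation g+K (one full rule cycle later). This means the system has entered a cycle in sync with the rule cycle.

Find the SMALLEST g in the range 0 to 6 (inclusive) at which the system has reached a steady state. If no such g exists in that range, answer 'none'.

Answer: none

Derivation:
Gen 0: 11100110100010
Gen 1 (rule 165): 01000001101010
Gen 2 (rule 75): 10011111100000
Gen 3 (rule 158): 11111111010000
Gen 4 (rule 165): 01111110110111
Gen 5 (rule 75): 11000010110101
Gen 6 (rule 158): 10100110100101
Gen 7 (rule 165): 11100001100111
Gen 8 (rule 75): 10101111101101
Gen 9 (rule 158): 10101111001001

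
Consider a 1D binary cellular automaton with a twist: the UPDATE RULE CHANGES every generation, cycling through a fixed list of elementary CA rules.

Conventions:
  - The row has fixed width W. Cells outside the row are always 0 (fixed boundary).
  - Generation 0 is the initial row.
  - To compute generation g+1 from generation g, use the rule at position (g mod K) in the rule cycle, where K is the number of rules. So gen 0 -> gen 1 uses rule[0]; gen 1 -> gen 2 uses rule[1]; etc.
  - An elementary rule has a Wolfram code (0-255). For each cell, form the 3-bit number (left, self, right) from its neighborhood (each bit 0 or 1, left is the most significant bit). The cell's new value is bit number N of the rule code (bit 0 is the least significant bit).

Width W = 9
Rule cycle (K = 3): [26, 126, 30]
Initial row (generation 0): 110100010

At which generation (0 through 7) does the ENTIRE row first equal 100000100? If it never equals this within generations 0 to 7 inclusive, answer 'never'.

Gen 0: 110100010
Gen 1 (rule 26): 100010101
Gen 2 (rule 126): 110111111
Gen 3 (rule 30): 100100000
Gen 4 (rule 26): 011010000
Gen 5 (rule 126): 111111000
Gen 6 (rule 30): 100000100
Gen 7 (rule 26): 010001010

Answer: 6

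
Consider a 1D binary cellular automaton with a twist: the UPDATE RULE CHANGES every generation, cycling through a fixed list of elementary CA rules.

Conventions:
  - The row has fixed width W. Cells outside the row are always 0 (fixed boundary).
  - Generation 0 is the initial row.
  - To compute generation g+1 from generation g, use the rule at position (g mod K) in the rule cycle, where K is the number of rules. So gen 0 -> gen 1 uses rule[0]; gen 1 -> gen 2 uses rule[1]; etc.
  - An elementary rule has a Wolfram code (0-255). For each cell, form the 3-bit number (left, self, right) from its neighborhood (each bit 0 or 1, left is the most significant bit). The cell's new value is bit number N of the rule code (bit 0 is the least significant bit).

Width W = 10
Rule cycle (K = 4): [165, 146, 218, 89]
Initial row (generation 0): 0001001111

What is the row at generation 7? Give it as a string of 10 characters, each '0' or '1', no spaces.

Answer: 0000101010

Derivation:
Gen 0: 0001001111
Gen 1 (rule 165): 1101000110
Gen 2 (rule 146): 0000101001
Gen 3 (rule 218): 0001000110
Gen 4 (rule 89): 1100110111
Gen 5 (rule 165): 0000001010
Gen 6 (rule 146): 0000010001
Gen 7 (rule 218): 0000101010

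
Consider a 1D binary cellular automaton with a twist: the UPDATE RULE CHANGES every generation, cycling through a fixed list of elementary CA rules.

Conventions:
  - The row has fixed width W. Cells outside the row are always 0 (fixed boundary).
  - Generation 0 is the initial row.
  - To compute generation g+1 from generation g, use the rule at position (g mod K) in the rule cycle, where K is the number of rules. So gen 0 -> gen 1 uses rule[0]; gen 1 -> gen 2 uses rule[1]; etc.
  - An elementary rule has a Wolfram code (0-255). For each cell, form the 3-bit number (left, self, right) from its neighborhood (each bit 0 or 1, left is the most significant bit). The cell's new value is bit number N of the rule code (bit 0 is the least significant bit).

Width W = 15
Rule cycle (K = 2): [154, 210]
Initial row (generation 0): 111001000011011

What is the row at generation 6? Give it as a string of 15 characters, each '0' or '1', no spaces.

Gen 0: 111001000011011
Gen 1 (rule 154): 110110100110010
Gen 2 (rule 210): 010010011011101
Gen 3 (rule 154): 101101110011000
Gen 4 (rule 210): 000100111101100
Gen 5 (rule 154): 001011111001010
Gen 6 (rule 210): 010001111110001

Answer: 010001111110001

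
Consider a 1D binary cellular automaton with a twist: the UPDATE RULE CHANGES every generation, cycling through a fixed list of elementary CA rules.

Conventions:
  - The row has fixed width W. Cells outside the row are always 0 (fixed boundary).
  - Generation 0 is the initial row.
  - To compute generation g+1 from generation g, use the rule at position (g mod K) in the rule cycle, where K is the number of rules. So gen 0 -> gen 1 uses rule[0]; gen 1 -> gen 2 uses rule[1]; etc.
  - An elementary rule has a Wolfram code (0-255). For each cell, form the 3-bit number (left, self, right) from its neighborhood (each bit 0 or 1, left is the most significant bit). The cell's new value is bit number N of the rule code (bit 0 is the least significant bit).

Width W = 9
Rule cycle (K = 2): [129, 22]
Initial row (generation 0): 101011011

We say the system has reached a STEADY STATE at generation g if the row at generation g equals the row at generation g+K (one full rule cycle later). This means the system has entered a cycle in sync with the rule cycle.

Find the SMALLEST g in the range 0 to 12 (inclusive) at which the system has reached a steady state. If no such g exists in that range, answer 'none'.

Answer: 2

Derivation:
Gen 0: 101011011
Gen 1 (rule 129): 000000000
Gen 2 (rule 22): 000000000
Gen 3 (rule 129): 111111111
Gen 4 (rule 22): 000000000
Gen 5 (rule 129): 111111111
Gen 6 (rule 22): 000000000
Gen 7 (rule 129): 111111111
Gen 8 (rule 22): 000000000
Gen 9 (rule 129): 111111111
Gen 10 (rule 22): 000000000
Gen 11 (rule 129): 111111111
Gen 12 (rule 22): 000000000
Gen 13 (rule 129): 111111111
Gen 14 (rule 22): 000000000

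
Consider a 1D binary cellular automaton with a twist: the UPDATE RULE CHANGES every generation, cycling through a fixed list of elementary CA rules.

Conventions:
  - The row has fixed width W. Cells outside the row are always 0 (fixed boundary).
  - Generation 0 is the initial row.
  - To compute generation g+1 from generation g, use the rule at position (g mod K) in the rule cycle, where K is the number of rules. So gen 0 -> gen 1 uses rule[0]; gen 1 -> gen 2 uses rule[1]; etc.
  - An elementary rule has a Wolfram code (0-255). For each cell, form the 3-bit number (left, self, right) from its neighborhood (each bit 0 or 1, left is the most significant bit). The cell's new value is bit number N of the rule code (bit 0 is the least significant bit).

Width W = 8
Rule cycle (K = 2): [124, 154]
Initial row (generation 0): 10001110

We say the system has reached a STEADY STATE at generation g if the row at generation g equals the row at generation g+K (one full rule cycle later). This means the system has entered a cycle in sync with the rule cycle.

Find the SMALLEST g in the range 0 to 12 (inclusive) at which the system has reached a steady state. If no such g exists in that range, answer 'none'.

Gen 0: 10001110
Gen 1 (rule 124): 11001011
Gen 2 (rule 154): 10110010
Gen 3 (rule 124): 11111011
Gen 4 (rule 154): 11110010
Gen 5 (rule 124): 10011011
Gen 6 (rule 154): 01110010
Gen 7 (rule 124): 01011011
Gen 8 (rule 154): 10010010
Gen 9 (rule 124): 11011011
Gen 10 (rule 154): 10010010
Gen 11 (rule 124): 11011011
Gen 12 (rule 154): 10010010
Gen 13 (rule 124): 11011011
Gen 14 (rule 154): 10010010

Answer: 8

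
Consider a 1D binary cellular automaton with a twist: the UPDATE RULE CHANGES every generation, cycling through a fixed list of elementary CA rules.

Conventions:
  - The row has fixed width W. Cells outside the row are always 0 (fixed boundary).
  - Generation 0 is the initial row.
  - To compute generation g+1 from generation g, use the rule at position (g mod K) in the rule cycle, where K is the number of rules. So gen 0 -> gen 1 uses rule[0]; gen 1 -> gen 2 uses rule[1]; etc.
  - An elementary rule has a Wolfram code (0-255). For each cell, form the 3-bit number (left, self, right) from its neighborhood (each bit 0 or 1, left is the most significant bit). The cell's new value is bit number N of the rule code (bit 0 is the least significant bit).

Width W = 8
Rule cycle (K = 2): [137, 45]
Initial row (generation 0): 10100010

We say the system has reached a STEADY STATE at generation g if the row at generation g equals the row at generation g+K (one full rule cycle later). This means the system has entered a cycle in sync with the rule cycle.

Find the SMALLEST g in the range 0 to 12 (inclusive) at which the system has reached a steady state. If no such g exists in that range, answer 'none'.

Answer: none

Derivation:
Gen 0: 10100010
Gen 1 (rule 137): 00001000
Gen 2 (rule 45): 11101011
Gen 3 (rule 137): 11000010
Gen 4 (rule 45): 10011010
Gen 5 (rule 137): 00010000
Gen 6 (rule 45): 11010111
Gen 7 (rule 137): 10000110
Gen 8 (rule 45): 10110100
Gen 9 (rule 137): 00100001
Gen 10 (rule 45): 10101101
Gen 11 (rule 137): 00001000
Gen 12 (rule 45): 11101011
Gen 13 (rule 137): 11000010
Gen 14 (rule 45): 10011010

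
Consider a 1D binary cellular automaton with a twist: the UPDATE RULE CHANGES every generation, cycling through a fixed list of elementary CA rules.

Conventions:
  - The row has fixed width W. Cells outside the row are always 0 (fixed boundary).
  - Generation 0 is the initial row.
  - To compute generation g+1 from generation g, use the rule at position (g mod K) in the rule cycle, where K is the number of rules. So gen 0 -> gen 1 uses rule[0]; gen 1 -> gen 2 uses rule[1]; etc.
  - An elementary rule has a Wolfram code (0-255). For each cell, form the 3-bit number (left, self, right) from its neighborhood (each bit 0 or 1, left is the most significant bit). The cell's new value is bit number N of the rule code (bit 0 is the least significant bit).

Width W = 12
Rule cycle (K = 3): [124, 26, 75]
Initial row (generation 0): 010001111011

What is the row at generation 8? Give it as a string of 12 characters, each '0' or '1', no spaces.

Answer: 010100000010

Derivation:
Gen 0: 010001111011
Gen 1 (rule 124): 011001001111
Gen 2 (rule 26): 110110111000
Gen 3 (rule 75): 110110101011
Gen 4 (rule 124): 111111111111
Gen 5 (rule 26): 100000000000
Gen 6 (rule 75): 001111111111
Gen 7 (rule 124): 001000000001
Gen 8 (rule 26): 010100000010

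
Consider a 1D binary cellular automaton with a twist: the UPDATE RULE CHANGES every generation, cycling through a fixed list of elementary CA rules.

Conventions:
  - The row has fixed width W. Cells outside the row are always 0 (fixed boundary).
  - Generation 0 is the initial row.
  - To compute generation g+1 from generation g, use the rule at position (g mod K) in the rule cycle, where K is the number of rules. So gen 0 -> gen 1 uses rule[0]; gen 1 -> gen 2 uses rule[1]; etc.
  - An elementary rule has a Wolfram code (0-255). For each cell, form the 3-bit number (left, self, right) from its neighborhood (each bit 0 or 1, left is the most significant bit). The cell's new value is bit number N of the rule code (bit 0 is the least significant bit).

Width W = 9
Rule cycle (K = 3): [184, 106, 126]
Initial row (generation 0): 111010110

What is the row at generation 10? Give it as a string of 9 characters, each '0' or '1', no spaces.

Answer: 101001110

Derivation:
Gen 0: 111010110
Gen 1 (rule 184): 110101101
Gen 2 (rule 106): 111011110
Gen 3 (rule 126): 101110011
Gen 4 (rule 184): 011101010
Gen 5 (rule 106): 110110100
Gen 6 (rule 126): 111111110
Gen 7 (rule 184): 111111101
Gen 8 (rule 106): 100000110
Gen 9 (rule 126): 110001111
Gen 10 (rule 184): 101001110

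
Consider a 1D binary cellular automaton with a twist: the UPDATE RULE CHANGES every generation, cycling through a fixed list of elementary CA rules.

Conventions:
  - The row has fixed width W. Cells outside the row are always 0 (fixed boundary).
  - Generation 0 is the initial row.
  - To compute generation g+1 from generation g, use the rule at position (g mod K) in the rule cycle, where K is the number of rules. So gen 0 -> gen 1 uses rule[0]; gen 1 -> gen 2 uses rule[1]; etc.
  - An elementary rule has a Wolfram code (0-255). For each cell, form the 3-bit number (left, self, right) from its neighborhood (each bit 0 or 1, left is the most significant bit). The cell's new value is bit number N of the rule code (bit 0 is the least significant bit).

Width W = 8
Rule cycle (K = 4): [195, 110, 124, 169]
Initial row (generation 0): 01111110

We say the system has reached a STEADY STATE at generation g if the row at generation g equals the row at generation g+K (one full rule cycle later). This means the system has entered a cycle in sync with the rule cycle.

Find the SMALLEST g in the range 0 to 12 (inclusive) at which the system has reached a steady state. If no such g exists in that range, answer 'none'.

Gen 0: 01111110
Gen 1 (rule 195): 10111110
Gen 2 (rule 110): 11100010
Gen 3 (rule 124): 10110011
Gen 4 (rule 169): 01100010
Gen 5 (rule 195): 10101100
Gen 6 (rule 110): 11111100
Gen 7 (rule 124): 10000110
Gen 8 (rule 169): 00110100
Gen 9 (rule 195): 11010001
Gen 10 (rule 110): 11110011
Gen 11 (rule 124): 10011011
Gen 12 (rule 169): 00010110
Gen 13 (rule 195): 11100010
Gen 14 (rule 110): 10100110
Gen 15 (rule 124): 11110111
Gen 16 (rule 169): 11101110

Answer: none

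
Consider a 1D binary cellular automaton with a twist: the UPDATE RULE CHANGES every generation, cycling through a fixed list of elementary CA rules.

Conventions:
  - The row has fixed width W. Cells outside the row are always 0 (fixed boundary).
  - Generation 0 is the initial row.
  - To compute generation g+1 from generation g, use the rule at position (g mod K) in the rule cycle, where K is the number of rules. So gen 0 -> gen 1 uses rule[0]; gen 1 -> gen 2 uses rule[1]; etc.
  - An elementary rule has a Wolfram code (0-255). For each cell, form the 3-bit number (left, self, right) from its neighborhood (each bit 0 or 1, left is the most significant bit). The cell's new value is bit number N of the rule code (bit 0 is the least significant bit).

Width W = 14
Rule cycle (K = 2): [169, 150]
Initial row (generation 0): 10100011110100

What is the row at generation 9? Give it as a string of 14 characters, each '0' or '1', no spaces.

Gen 0: 10100011110100
Gen 1 (rule 169): 01001011101001
Gen 2 (rule 150): 11111001001111
Gen 3 (rule 169): 11110000001110
Gen 4 (rule 150): 01101000010101
Gen 5 (rule 169): 01010011001010
Gen 6 (rule 150): 11011100111011
Gen 7 (rule 169): 10111000110110
Gen 8 (rule 150): 10010101000001
Gen 9 (rule 169): 00001010011100

Answer: 00001010011100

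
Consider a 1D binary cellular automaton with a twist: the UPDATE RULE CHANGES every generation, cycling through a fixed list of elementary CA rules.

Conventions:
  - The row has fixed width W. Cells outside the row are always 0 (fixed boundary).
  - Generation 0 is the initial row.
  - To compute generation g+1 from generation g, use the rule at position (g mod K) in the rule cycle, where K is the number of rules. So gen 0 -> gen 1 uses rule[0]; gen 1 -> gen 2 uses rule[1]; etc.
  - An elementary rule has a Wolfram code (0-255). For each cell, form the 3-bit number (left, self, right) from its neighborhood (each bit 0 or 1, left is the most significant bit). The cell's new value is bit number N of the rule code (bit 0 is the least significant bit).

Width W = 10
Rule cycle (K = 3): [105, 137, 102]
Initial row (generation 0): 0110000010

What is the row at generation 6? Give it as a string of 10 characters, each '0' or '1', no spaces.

Answer: 0100000000

Derivation:
Gen 0: 0110000010
Gen 1 (rule 105): 0110111000
Gen 2 (rule 137): 0100110011
Gen 3 (rule 102): 1101010101
Gen 4 (rule 105): 1110101010
Gen 5 (rule 137): 1100000000
Gen 6 (rule 102): 0100000000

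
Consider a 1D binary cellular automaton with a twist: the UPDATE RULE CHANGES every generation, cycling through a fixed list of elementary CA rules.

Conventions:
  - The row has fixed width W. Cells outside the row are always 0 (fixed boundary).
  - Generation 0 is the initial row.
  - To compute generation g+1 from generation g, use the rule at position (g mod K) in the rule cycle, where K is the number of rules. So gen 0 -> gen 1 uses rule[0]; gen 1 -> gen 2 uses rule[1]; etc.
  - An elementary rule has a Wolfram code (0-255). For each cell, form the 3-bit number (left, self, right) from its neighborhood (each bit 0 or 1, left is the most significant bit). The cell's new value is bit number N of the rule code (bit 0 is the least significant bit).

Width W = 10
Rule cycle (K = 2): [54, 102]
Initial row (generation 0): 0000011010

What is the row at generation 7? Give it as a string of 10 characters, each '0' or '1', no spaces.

Answer: 1111111111

Derivation:
Gen 0: 0000011010
Gen 1 (rule 54): 0000100111
Gen 2 (rule 102): 0001101001
Gen 3 (rule 54): 0010011111
Gen 4 (rule 102): 0110100001
Gen 5 (rule 54): 1001110011
Gen 6 (rule 102): 1010010101
Gen 7 (rule 54): 1111111111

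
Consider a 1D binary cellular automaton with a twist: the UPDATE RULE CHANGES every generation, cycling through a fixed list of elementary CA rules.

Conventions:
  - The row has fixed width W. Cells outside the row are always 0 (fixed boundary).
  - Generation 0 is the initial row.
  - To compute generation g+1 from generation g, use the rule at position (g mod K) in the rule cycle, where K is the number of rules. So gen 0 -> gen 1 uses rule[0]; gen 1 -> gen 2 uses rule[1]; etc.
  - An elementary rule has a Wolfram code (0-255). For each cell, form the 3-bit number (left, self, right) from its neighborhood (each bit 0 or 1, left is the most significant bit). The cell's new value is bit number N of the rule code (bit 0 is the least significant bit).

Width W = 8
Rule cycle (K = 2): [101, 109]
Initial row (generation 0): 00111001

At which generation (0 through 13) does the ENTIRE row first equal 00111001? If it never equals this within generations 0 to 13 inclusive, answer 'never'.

Gen 0: 00111001
Gen 1 (rule 101): 10001001
Gen 2 (rule 109): 10101001
Gen 3 (rule 101): 11111001
Gen 4 (rule 109): 10001001
Gen 5 (rule 101): 10101001
Gen 6 (rule 109): 11111001
Gen 7 (rule 101): 00001001
Gen 8 (rule 109): 11101001
Gen 9 (rule 101): 00111001
Gen 10 (rule 109): 10101001
Gen 11 (rule 101): 11111001
Gen 12 (rule 109): 10001001
Gen 13 (rule 101): 10101001

Answer: 0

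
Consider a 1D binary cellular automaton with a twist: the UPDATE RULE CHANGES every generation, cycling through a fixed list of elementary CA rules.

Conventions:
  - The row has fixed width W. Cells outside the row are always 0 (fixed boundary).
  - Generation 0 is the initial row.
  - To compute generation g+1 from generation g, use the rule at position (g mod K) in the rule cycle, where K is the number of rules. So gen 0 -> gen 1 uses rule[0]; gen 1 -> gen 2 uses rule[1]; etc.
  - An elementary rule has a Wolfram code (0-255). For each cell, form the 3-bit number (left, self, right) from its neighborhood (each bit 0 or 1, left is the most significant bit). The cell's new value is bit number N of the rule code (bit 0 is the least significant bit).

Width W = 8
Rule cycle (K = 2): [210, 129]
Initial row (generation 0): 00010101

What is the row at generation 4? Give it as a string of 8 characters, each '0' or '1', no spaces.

Answer: 00000010

Derivation:
Gen 0: 00010101
Gen 1 (rule 210): 00100000
Gen 2 (rule 129): 10001111
Gen 3 (rule 210): 01010111
Gen 4 (rule 129): 00000010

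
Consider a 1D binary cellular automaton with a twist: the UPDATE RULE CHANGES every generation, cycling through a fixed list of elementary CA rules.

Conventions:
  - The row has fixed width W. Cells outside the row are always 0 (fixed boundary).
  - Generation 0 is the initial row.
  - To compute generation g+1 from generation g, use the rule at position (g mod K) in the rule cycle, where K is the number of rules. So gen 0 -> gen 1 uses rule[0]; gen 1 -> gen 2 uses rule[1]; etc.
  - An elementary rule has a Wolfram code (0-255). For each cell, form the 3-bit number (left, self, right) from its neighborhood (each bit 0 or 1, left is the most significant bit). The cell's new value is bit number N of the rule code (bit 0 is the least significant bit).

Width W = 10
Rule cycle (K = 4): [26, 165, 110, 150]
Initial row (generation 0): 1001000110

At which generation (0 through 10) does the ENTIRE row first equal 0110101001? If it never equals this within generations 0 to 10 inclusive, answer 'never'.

Answer: never

Derivation:
Gen 0: 1001000110
Gen 1 (rule 26): 0110101101
Gen 2 (rule 165): 0001110011
Gen 3 (rule 110): 0011010111
Gen 4 (rule 150): 0100010010
Gen 5 (rule 26): 1010101101
Gen 6 (rule 165): 1111110011
Gen 7 (rule 110): 1000010111
Gen 8 (rule 150): 1100110010
Gen 9 (rule 26): 1011101101
Gen 10 (rule 165): 1101010011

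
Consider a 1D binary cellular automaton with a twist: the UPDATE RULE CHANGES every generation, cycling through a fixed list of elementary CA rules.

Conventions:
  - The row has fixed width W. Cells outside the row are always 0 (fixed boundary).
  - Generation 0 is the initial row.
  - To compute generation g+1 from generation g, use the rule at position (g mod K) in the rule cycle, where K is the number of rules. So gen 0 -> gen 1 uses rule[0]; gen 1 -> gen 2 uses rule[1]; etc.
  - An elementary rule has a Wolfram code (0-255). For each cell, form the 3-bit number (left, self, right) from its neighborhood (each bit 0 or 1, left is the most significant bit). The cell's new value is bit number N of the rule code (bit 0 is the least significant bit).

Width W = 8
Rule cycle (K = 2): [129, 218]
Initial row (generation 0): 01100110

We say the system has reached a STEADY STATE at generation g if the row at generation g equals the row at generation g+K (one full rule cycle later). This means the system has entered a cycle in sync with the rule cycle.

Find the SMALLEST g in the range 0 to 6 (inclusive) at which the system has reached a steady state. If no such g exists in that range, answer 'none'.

Gen 0: 01100110
Gen 1 (rule 129): 00000000
Gen 2 (rule 218): 00000000
Gen 3 (rule 129): 11111111
Gen 4 (rule 218): 11111111
Gen 5 (rule 129): 01111110
Gen 6 (rule 218): 11111111
Gen 7 (rule 129): 01111110
Gen 8 (rule 218): 11111111

Answer: 4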